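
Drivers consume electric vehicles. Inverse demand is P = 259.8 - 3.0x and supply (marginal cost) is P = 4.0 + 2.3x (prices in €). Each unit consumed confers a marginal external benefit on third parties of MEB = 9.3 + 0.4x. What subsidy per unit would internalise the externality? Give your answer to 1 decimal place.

subsidy = €30.9 per unit

Social marginal benefit = demand + MEB = 269.1 - 2.6x.
Set SMB = MC: 269.1 - 2.6x = 4.0 + 2.3x → x* = 54.1020.
The Pigouvian subsidy equals MEB at x*: 9.3 + 0.4×54.1020 = 30.9408.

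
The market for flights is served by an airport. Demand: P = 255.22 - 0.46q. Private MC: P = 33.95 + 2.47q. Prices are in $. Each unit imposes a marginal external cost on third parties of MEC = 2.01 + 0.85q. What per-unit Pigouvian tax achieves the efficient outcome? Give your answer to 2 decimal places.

Social marginal cost = private MC + MEC = 35.96 + 3.32q.
Set SMC = demand: 35.96 + 3.32q = 255.22 - 0.46q → q* = 58.0053.
The Pigouvian tax equals MEC at q*: 2.01 + 0.85×58.0053 = 51.3145.

tax = $51.31 per unit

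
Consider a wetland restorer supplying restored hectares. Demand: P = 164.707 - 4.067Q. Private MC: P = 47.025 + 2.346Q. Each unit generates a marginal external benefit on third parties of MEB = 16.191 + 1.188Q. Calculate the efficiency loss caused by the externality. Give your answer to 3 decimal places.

DWL = 138.120

Market equilibrium (private): 47.025 + 2.346Q = 164.707 - 4.067Q → Q_m = 18.3505.
Social marginal cost = private MC − MEB = 30.834 + 1.158Q.
Set SMC = demand: 30.834 + 1.158Q = 164.707 - 4.067Q → Q* = 25.6216.
Between Q* and Q_m the wedge demand − SMC runs linearly from 0 to MEB(Q_m), so the loss is a triangle.
DWL = ½ × 7.2711 × 37.9914 = 138.1196.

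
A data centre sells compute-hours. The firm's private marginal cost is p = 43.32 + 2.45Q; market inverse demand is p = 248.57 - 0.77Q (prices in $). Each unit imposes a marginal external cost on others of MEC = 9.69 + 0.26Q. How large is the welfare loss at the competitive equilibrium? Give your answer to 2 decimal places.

DWL = $99.10

Market equilibrium (private): 43.32 + 2.45Q = 248.57 - 0.77Q → Q_m = 63.7422.
Social marginal cost = private MC + MEC = 53.01 + 2.71Q.
Set SMC = demand: 53.01 + 2.71Q = 248.57 - 0.77Q → Q* = 56.1954.
The welfare-loss triangle has base |Q_m − Q*| and height MEC(Q_m) (the vertical gap between SMC and demand is zero at Q* and MEC at Q_m).
DWL = ½ × 7.5468 × 26.2630 = 99.1008.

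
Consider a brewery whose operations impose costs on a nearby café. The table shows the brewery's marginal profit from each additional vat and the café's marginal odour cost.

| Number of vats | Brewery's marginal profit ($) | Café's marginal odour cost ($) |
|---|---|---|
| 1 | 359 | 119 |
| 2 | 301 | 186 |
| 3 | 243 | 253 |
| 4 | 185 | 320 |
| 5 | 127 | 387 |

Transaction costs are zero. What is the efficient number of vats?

Bargaining reaches the level where marginal profit last exceeds marginal odour cost.
That holds through level 2 (301 ≥ 186) but not at 3 (243 < 253).

2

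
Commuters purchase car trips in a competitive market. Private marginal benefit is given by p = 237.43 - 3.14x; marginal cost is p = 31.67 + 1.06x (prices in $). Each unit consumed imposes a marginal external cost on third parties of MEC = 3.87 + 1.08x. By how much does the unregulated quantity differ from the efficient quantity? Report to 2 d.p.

10.75 units

Market equilibrium (private): 31.67 + 1.06x = 237.43 - 3.14x → x_m = 48.9905.
Social marginal benefit = demand − MEC = 233.56 - 4.22x.
Set SMB = MC: 233.56 - 4.22x = 31.67 + 1.06x → x* = 38.2367.
Gap = |48.9905 − 38.2367| = 10.7538.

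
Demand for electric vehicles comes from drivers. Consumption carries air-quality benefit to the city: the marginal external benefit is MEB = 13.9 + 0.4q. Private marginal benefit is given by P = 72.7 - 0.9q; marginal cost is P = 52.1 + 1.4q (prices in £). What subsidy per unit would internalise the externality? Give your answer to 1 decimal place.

subsidy = £21.2 per unit

Social marginal benefit = demand + MEB = 86.6 - 0.5q.
Set SMB = MC: 86.6 - 0.5q = 52.1 + 1.4q → q* = 18.1579.
The Pigouvian subsidy equals MEB at q*: 13.9 + 0.4×18.1579 = 21.1632.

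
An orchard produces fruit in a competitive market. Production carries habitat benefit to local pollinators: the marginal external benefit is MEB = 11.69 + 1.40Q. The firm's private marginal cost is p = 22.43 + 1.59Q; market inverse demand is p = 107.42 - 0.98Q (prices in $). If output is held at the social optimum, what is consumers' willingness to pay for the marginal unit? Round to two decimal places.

Social marginal cost = private MC − MEB = 10.74 + 0.19Q.
Set SMC = demand: 10.74 + 0.19Q = 107.42 - 0.98Q → Q* = 82.6325.
Consumer price on the demand curve at Q*: 107.42 − 0.98×82.6325 = 26.4402.

P = $26.44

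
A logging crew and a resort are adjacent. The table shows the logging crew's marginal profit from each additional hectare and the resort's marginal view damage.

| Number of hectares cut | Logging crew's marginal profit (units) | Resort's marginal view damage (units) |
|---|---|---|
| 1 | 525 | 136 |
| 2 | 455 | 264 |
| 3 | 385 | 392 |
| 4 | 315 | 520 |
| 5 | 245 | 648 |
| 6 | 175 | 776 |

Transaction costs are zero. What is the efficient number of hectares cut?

Bargaining reaches the level where marginal profit last exceeds marginal view damage.
That holds through level 2 (455 ≥ 264) but not at 3 (385 < 392).

2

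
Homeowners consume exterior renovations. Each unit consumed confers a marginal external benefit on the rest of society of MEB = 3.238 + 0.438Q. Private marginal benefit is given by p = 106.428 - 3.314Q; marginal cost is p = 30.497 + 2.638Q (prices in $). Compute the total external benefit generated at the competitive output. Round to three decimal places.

$76.949

Market equilibrium (private): 30.497 + 2.638Q = 106.428 - 3.314Q → Q_m = 12.7572.
Total external benefit = ∫₀^{Q_m} (3.238 + 0.438Q) dQ = 3.238×12.7572 + ½×0.438×12.7572² = 76.9492.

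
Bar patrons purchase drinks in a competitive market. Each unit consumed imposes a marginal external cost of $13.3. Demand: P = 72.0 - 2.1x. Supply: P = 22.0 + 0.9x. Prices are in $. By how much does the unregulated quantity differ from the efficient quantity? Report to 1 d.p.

Market equilibrium (private): 22.0 + 0.9x = 72.0 - 2.1x → x_m = 16.6667.
Social marginal benefit = demand − MEC = 58.7 - 2.1x.
Set SMB = MC: 58.7 - 2.1x = 22.0 + 0.9x → x* = 12.2333.
Gap = |16.6667 − 12.2333| = 4.4334.

4.4 units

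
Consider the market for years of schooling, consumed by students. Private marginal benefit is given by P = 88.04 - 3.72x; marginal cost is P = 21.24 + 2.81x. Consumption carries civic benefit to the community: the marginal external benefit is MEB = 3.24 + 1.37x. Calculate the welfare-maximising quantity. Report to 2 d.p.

Social marginal benefit = demand + MEB = 91.28 - 2.35x.
Set SMB = MC: 91.28 - 2.35x = 21.24 + 2.81x → x* = 13.5736.

x* = 13.57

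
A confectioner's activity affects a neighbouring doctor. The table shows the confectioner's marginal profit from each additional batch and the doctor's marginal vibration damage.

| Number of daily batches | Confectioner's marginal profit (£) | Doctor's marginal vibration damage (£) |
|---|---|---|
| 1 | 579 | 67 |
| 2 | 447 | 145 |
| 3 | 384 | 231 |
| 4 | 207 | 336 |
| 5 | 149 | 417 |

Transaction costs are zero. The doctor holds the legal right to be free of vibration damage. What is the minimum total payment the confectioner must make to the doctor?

Efficient level: marginal profit ≥ marginal vibration damage through level 3, so k* = 3.
With the doctor holding the right, the confectioner must at least compensate total damage at k*: 67 + 145 + 231 = 443.

£443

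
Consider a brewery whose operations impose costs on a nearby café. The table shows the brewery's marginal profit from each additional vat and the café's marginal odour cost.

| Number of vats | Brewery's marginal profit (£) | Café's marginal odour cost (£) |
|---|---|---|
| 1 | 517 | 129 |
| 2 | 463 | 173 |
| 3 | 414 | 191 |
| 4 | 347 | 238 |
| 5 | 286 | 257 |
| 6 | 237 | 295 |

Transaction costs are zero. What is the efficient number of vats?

5

Bargaining reaches the level where marginal profit last exceeds marginal odour cost.
That holds through level 5 (286 ≥ 257) but not at 6 (237 < 295).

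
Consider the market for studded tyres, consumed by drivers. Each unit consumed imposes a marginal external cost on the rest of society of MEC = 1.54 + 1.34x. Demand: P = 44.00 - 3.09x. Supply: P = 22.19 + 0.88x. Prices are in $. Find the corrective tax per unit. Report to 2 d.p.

Social marginal benefit = demand − MEC = 42.46 - 4.43x.
Set SMB = MC: 42.46 - 4.43x = 22.19 + 0.88x → x* = 3.8173.
The Pigouvian tax equals MEC at x*: 1.54 + 1.34×3.8173 = 6.6552.

tax = $6.66 per unit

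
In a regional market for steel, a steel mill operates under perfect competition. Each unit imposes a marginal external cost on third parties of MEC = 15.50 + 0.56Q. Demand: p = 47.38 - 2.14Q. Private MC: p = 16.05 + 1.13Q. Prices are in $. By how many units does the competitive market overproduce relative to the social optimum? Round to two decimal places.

5.45 units

Market equilibrium (private): 16.05 + 1.13Q = 47.38 - 2.14Q → Q_m = 9.5810.
Social marginal cost = private MC + MEC = 31.55 + 1.69Q.
Set SMC = demand: 31.55 + 1.69Q = 47.38 - 2.14Q → Q* = 4.1332.
Gap = |9.5810 − 4.1332| = 5.4478.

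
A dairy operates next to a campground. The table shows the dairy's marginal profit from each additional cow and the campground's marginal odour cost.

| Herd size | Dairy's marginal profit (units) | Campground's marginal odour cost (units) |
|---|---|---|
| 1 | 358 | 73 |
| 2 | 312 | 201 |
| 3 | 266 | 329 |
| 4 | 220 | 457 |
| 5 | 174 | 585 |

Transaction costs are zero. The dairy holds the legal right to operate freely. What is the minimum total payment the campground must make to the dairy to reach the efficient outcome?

660

Left alone the dairy would choose level 5 (marginal profit stays positive).
Efficient level: k* = 2 (marginal profit ≥ marginal odour cost through 2).
The campground must at least cover the dairy's forgone profit from cutting 5→2: 266 + 220 + 174 = 660.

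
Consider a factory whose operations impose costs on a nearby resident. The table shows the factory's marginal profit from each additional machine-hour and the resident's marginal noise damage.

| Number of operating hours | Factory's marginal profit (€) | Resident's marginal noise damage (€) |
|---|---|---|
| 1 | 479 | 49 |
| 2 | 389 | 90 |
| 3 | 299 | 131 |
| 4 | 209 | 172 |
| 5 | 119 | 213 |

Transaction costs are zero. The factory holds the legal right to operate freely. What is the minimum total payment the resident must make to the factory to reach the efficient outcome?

€119

Left alone the factory would choose level 5 (marginal profit stays positive).
Efficient level: k* = 4 (marginal profit ≥ marginal noise damage through 4).
The resident must at least cover the factory's forgone profit from cutting 5→4: 119 = 119.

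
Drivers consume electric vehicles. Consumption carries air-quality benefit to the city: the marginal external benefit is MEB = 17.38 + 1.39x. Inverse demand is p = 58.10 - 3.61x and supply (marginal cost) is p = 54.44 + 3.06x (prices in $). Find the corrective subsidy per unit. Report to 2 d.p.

subsidy = $22.92 per unit

Social marginal benefit = demand + MEB = 75.48 - 2.22x.
Set SMB = MC: 75.48 - 2.22x = 54.44 + 3.06x → x* = 3.9848.
The Pigouvian subsidy equals MEB at x*: 17.38 + 1.39×3.9848 = 22.9189.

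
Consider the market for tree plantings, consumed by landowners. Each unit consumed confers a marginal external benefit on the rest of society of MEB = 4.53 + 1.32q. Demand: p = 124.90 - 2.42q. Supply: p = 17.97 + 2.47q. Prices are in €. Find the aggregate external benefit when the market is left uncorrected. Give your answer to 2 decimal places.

Market equilibrium (private): 17.97 + 2.47q = 124.90 - 2.42q → q_m = 21.8671.
Total external benefit = ∫₀^{q_m} (4.53 + 1.32q) dq = 4.53×21.8671 + ½×1.32×21.8671² = 414.6502.

€414.65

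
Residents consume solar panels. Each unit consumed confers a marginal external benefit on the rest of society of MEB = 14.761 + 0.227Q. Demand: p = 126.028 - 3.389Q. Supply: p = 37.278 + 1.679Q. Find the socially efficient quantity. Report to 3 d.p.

Social marginal benefit = demand + MEB = 140.789 - 3.162Q.
Set SMB = MC: 140.789 - 3.162Q = 37.278 + 1.679Q → Q* = 21.3822.

Q* = 21.382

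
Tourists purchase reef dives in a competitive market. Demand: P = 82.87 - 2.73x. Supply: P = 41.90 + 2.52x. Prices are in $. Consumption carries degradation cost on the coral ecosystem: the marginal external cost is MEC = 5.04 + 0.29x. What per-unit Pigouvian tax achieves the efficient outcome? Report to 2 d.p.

Social marginal benefit = demand − MEC = 77.83 - 3.02x.
Set SMB = MC: 77.83 - 3.02x = 41.90 + 2.52x → x* = 6.4856.
The Pigouvian tax equals MEC at x*: 5.04 + 0.29×6.4856 = 6.9208.

tax = $6.92 per unit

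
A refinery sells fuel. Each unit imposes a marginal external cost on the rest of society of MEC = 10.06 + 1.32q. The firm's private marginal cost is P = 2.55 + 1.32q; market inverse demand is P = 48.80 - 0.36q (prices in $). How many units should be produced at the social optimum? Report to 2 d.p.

Social marginal cost = private MC + MEC = 12.61 + 2.64q.
Set SMC = demand: 12.61 + 2.64q = 48.80 - 0.36q → q* = 12.0633.

q* = 12.06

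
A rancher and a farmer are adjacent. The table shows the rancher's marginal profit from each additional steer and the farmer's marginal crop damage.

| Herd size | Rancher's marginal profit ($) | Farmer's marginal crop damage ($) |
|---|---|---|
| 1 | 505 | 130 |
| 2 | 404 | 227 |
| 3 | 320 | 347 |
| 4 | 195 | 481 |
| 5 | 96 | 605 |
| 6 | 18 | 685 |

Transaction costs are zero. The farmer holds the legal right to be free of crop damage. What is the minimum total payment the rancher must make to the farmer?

Efficient level: marginal profit ≥ marginal crop damage through level 2, so k* = 2.
With the farmer holding the right, the rancher must at least compensate total damage at k*: 130 + 227 = 357.

$357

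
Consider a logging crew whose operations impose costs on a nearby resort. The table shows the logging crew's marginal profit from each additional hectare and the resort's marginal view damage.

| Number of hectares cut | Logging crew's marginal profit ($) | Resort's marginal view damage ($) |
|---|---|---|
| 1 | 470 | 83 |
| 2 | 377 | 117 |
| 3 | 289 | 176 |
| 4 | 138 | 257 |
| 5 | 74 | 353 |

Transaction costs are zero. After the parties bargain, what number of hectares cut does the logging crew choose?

3

Bargaining reaches the level where marginal profit last exceeds marginal view damage.
That holds through level 3 (289 ≥ 176) but not at 4 (138 < 257).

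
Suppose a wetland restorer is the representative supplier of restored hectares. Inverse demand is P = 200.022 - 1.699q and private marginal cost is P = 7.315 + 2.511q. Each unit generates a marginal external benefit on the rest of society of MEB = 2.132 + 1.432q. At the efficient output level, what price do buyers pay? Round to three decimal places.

Social marginal cost = private MC − MEB = 5.183 + 1.079q.
Set SMC = demand: 5.183 + 1.079q = 200.022 - 1.699q → q* = 70.1364.
Consumer price on the demand curve at q*: 200.022 − 1.699×70.1364 = 80.8603.

P = 80.860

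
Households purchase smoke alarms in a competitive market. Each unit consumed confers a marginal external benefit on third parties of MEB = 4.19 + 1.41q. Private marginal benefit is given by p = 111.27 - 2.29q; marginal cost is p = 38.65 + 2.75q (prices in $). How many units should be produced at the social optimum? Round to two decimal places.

q* = 21.16

Social marginal benefit = demand + MEB = 115.46 - 0.88q.
Set SMB = MC: 115.46 - 0.88q = 38.65 + 2.75q → q* = 21.1598.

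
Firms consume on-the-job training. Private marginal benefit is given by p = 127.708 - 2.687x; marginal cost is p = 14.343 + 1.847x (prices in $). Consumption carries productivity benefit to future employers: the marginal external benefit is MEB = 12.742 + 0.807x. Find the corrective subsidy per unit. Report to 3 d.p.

Social marginal benefit = demand + MEB = 140.450 - 1.880x.
Set SMB = MC: 140.450 - 1.880x = 14.343 + 1.847x → x* = 33.8361.
The Pigouvian subsidy equals MEB at x*: 12.742 + 0.807×33.8361 = 40.0477.

subsidy = $40.048 per unit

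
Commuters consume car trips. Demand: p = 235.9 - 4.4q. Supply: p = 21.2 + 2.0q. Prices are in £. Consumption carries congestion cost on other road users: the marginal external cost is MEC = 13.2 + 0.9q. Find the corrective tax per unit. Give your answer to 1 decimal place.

tax = £38.0 per unit

Social marginal benefit = demand − MEC = 222.7 - 5.3q.
Set SMB = MC: 222.7 - 5.3q = 21.2 + 2.0q → q* = 27.6027.
The Pigouvian tax equals MEC at q*: 13.2 + 0.9×27.6027 = 38.0424.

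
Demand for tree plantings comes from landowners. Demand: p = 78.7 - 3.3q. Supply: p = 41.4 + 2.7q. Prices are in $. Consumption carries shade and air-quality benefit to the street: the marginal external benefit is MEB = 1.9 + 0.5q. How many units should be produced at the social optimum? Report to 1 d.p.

Social marginal benefit = demand + MEB = 80.6 - 2.8q.
Set SMB = MC: 80.6 - 2.8q = 41.4 + 2.7q → q* = 7.1273.

q* = 7.1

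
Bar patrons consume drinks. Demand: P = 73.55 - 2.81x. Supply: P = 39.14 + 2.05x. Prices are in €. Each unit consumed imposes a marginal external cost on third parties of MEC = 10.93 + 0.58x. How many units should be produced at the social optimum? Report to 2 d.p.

Social marginal benefit = demand − MEC = 62.62 - 3.39x.
Set SMB = MC: 62.62 - 3.39x = 39.14 + 2.05x → x* = 4.3162.

x* = 4.32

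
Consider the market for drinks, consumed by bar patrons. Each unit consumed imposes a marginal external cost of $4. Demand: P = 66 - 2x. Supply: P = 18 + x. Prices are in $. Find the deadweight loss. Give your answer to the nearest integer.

DWL = $3

Market equilibrium (private): 18 + x = 66 - 2x → x_m = 16.0000.
Social marginal benefit = demand − MEC = 62 - 2x.
Set SMB = MC: 62 - 2x = 18 + x → x* = 14.6667.
The welfare-loss triangle has base |x_m − x*| and height MEC(x_m) (the vertical gap between SMB and MC is zero at x* and MEC at x_m).
DWL = ½ × 1.3333 × 4.0000 = 2.6666.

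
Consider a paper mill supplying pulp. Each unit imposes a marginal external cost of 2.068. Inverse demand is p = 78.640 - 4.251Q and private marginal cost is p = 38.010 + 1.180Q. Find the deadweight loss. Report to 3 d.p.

Market equilibrium (private): 38.010 + 1.180Q = 78.640 - 4.251Q → Q_m = 7.4811.
Social marginal cost = private MC + MEC = 40.078 + 1.180Q.
Set SMC = demand: 40.078 + 1.180Q = 78.640 - 4.251Q → Q* = 7.1003.
The welfare-loss triangle has base |Q_m − Q*| and height MEC(Q_m) (the vertical gap between SMC and demand is zero at Q* and MEC at Q_m).
DWL = ½ × 0.3808 × 2.0680 = 0.3937.

DWL = 0.394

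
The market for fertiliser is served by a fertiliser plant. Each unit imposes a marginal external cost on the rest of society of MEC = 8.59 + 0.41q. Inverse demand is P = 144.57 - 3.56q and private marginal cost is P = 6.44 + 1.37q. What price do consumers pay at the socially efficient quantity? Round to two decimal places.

Social marginal cost = private MC + MEC = 15.03 + 1.78q.
Set SMC = demand: 15.03 + 1.78q = 144.57 - 3.56q → q* = 24.2584.
Consumer price on the demand curve at q*: 144.57 − 3.56×24.2584 = 58.2101.

P = 58.21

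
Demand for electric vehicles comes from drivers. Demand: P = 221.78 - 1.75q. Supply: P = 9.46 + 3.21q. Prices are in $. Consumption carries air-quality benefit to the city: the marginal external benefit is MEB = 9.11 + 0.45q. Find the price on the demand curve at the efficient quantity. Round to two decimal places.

P = $135.86

Social marginal benefit = demand + MEB = 230.89 - 1.30q.
Set SMB = MC: 230.89 - 1.30q = 9.46 + 3.21q → q* = 49.0976.
Consumer price on the demand curve at q*: 221.78 − 1.75×49.0976 = 135.8592.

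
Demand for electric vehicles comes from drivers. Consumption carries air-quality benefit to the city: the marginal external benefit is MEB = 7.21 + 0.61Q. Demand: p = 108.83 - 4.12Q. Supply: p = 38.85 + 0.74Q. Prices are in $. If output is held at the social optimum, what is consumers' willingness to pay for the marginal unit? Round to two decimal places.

Social marginal benefit = demand + MEB = 116.04 - 3.51Q.
Set SMB = MC: 116.04 - 3.51Q = 38.85 + 0.74Q → Q* = 18.1624.
Consumer price on the demand curve at Q*: 108.83 − 4.12×18.1624 = 34.0009.

P = $34.00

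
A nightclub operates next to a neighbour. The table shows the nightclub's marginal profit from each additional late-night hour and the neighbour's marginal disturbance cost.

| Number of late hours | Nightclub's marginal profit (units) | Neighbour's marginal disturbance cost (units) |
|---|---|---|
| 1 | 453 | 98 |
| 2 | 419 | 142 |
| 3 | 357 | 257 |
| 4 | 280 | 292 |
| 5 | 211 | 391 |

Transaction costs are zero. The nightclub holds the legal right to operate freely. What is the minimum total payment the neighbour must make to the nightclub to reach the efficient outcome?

Left alone the nightclub would choose level 5 (marginal profit stays positive).
Efficient level: k* = 3 (marginal profit ≥ marginal disturbance cost through 3).
The neighbour must at least cover the nightclub's forgone profit from cutting 5→3: 280 + 211 = 491.

491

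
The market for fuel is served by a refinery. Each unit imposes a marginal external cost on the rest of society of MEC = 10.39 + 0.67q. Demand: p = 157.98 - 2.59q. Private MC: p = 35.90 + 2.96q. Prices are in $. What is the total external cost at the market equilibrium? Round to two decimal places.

Market equilibrium (private): 35.90 + 2.96q = 157.98 - 2.59q → q_m = 21.9964.
Total external cost = ∫₀^{q_m} (10.39 + 0.67q) dq = 10.39×21.9964 + ½×0.67×21.9964² = 390.6295.

$390.63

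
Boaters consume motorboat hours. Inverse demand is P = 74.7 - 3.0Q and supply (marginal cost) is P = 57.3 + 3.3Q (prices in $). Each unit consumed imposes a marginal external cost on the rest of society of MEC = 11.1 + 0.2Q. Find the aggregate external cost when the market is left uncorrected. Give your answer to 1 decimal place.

Market equilibrium (private): 57.3 + 3.3Q = 74.7 - 3.0Q → Q_m = 2.7619.
Total external cost = ∫₀^{Q_m} (11.1 + 0.2Q) dQ = 11.1×2.7619 + ½×0.2×2.7619² = 31.4199.

$31.4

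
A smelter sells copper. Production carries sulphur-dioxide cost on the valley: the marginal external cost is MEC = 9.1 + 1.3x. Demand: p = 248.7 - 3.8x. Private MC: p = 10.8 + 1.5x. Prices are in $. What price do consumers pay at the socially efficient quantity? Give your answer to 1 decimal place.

Social marginal cost = private MC + MEC = 19.9 + 2.8x.
Set SMC = demand: 19.9 + 2.8x = 248.7 - 3.8x → x* = 34.6667.
Consumer price on the demand curve at x*: 248.7 − 3.8×34.6667 = 116.9665.

P = $117.0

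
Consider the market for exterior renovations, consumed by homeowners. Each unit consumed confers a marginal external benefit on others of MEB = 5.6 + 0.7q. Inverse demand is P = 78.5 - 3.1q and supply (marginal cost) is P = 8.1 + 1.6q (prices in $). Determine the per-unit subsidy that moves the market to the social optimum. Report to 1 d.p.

subsidy = $18.9 per unit

Social marginal benefit = demand + MEB = 84.1 - 2.4q.
Set SMB = MC: 84.1 - 2.4q = 8.1 + 1.6q → q* = 19.0000.
The Pigouvian subsidy equals MEB at q*: 5.6 + 0.7×19.0000 = 18.9000.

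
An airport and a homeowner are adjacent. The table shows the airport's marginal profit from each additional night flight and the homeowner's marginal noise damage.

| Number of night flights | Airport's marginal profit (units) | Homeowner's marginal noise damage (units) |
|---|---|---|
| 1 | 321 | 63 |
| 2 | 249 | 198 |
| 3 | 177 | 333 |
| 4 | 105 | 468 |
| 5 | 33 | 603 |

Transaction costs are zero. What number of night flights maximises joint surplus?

2

Bargaining reaches the level where marginal profit last exceeds marginal noise damage.
That holds through level 2 (249 ≥ 198) but not at 3 (177 < 333).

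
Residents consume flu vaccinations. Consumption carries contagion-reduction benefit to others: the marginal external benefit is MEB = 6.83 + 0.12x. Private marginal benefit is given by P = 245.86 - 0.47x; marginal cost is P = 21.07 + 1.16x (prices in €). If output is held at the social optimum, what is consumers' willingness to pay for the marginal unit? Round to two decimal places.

P = €173.77

Social marginal benefit = demand + MEB = 252.69 - 0.35x.
Set SMB = MC: 252.69 - 0.35x = 21.07 + 1.16x → x* = 153.3907.
Consumer price on the demand curve at x*: 245.86 − 0.47×153.3907 = 173.7664.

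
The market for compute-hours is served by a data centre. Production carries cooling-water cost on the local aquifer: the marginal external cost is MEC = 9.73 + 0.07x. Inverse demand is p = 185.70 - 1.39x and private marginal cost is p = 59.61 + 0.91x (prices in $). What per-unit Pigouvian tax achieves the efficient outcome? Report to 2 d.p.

Social marginal cost = private MC + MEC = 69.34 + 0.98x.
Set SMC = demand: 69.34 + 0.98x = 185.70 - 1.39x → x* = 49.0970.
The Pigouvian tax equals MEC at x*: 9.73 + 0.07×49.0970 = 13.1668.

tax = $13.17 per unit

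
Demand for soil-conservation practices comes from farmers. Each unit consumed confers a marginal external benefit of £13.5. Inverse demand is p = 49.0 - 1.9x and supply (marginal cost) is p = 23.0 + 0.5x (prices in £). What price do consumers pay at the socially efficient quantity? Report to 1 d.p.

Social marginal benefit = demand + MEB = 62.5 - 1.9x.
Set SMB = MC: 62.5 - 1.9x = 23.0 + 0.5x → x* = 16.4583.
Consumer price on the demand curve at x*: 49.0 − 1.9×16.4583 = 17.7292.

P = £17.7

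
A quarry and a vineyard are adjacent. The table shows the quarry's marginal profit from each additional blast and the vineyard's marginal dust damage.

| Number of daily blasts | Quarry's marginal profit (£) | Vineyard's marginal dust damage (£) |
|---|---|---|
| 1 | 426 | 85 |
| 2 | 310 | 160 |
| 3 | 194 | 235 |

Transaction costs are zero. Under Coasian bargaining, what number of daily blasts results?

2

Bargaining reaches the level where marginal profit last exceeds marginal dust damage.
That holds through level 2 (310 ≥ 160) but not at 3 (194 < 235).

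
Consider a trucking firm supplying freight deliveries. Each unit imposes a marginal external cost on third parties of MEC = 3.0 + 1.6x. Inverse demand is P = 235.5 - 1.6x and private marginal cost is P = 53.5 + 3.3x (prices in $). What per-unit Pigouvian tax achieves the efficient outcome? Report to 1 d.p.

Social marginal cost = private MC + MEC = 56.5 + 4.9x.
Set SMC = demand: 56.5 + 4.9x = 235.5 - 1.6x → x* = 27.5385.
The Pigouvian tax equals MEC at x*: 3.0 + 1.6×27.5385 = 47.0616.

tax = $47.1 per unit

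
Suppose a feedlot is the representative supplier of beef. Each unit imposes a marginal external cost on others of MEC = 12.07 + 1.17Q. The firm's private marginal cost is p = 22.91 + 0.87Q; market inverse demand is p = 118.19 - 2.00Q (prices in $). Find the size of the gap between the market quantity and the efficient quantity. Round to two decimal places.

12.60 units

Market equilibrium (private): 22.91 + 0.87Q = 118.19 - 2.00Q → Q_m = 33.1986.
Social marginal cost = private MC + MEC = 34.98 + 2.04Q.
Set SMC = demand: 34.98 + 2.04Q = 118.19 - 2.00Q → Q* = 20.5965.
Gap = |33.1986 − 20.5965| = 12.6021.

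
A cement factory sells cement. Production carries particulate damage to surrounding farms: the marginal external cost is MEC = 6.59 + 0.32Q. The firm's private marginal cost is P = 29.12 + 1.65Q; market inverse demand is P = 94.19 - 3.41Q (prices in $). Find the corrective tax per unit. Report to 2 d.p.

tax = $10.07 per unit

Social marginal cost = private MC + MEC = 35.71 + 1.97Q.
Set SMC = demand: 35.71 + 1.97Q = 94.19 - 3.41Q → Q* = 10.8699.
The Pigouvian tax equals MEC at Q*: 6.59 + 0.32×10.8699 = 10.0684.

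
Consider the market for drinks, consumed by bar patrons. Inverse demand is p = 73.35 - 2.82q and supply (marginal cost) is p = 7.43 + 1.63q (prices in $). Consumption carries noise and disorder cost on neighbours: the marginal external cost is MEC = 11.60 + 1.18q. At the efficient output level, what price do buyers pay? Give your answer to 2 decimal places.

Social marginal benefit = demand − MEC = 61.75 - 4.00q.
Set SMB = MC: 61.75 - 4.00q = 7.43 + 1.63q → q* = 9.6483.
Consumer price on the demand curve at q*: 73.35 − 2.82×9.6483 = 46.1418.

P = $46.14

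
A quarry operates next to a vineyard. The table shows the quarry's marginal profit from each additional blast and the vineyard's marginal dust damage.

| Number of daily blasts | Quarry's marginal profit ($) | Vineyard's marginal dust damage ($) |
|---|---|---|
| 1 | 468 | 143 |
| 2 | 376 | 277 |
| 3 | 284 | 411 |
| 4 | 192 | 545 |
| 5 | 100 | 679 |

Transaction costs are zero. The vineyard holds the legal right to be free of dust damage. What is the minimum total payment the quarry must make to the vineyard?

Efficient level: marginal profit ≥ marginal dust damage through level 2, so k* = 2.
With the vineyard holding the right, the quarry must at least compensate total damage at k*: 143 + 277 = 420.

$420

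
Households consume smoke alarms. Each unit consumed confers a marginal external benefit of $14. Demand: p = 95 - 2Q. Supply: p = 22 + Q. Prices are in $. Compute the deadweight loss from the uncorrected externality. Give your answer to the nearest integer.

Market equilibrium (private): 22 + Q = 95 - 2Q → Q_m = 24.3333.
Social marginal benefit = demand + MEB = 109 - 2Q.
Set SMB = MC: 109 - 2Q = 22 + Q → Q* = 29.0000.
Between Q* and Q_m the wedge SMB − MC runs linearly from 0 to MEB(Q_m), so the loss is a triangle.
DWL = ½ × 4.6667 × 14.0000 = 32.6669.

DWL = $33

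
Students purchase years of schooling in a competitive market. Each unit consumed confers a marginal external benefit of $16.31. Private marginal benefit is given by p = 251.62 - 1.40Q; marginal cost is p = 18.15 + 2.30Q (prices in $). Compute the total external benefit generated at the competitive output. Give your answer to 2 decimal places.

$1029.16

Market equilibrium (private): 18.15 + 2.30Q = 251.62 - 1.40Q → Q_m = 63.1000.
Total external benefit = MEB × Q_m = 16.31 × 63.1000 = 1029.1610.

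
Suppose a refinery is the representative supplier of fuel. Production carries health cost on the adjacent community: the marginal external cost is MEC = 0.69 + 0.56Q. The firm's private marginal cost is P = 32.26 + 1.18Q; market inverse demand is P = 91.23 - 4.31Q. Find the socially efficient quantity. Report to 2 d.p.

Social marginal cost = private MC + MEC = 32.95 + 1.74Q.
Set SMC = demand: 32.95 + 1.74Q = 91.23 - 4.31Q → Q* = 9.6331.

Q* = 9.63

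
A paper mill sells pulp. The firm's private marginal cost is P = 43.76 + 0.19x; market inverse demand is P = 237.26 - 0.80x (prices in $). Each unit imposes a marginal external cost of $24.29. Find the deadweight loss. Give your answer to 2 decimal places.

Market equilibrium (private): 43.76 + 0.19x = 237.26 - 0.80x → x_m = 195.4545.
Social marginal cost = private MC + MEC = 68.05 + 0.19x.
Set SMC = demand: 68.05 + 0.19x = 237.26 - 0.80x → x* = 170.9192.
The welfare-loss triangle has base |x_m − x*| and height MEC(x_m) (the vertical gap between SMC and demand is zero at x* and MEC at x_m).
DWL = ½ × 24.5353 × 24.2900 = 297.9812.

DWL = $297.98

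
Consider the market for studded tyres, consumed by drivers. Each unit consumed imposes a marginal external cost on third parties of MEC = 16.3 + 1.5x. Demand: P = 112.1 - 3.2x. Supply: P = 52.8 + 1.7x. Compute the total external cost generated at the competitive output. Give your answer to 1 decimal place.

Market equilibrium (private): 52.8 + 1.7x = 112.1 - 3.2x → x_m = 12.1020.
Total external cost = ∫₀^{x_m} (16.3 + 1.5x) dx = 16.3×12.1020 + ½×1.5×12.1020² = 307.1064.

307.1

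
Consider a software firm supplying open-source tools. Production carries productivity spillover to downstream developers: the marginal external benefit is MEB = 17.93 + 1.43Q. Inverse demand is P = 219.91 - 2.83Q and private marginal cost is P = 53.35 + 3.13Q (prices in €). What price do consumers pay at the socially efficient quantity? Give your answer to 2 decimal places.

P = €104.65

Social marginal cost = private MC − MEB = 35.42 + 1.70Q.
Set SMC = demand: 35.42 + 1.70Q = 219.91 - 2.83Q → Q* = 40.7263.
Consumer price on the demand curve at Q*: 219.91 − 2.83×40.7263 = 104.6546.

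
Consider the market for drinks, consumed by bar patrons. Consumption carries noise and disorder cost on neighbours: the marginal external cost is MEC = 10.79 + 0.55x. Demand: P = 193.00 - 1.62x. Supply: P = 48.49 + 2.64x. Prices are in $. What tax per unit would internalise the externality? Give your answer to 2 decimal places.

tax = $26.08 per unit

Social marginal benefit = demand − MEC = 182.21 - 2.17x.
Set SMB = MC: 182.21 - 2.17x = 48.49 + 2.64x → x* = 27.8004.
The Pigouvian tax equals MEC at x*: 10.79 + 0.55×27.8004 = 26.0802.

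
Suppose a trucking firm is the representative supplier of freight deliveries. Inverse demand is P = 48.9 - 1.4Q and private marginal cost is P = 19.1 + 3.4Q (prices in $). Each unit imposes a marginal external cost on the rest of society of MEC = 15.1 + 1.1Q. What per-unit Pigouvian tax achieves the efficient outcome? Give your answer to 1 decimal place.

Social marginal cost = private MC + MEC = 34.2 + 4.5Q.
Set SMC = demand: 34.2 + 4.5Q = 48.9 - 1.4Q → Q* = 2.4915.
The Pigouvian tax equals MEC at Q*: 15.1 + 1.1×2.4915 = 17.8407.

tax = $17.8 per unit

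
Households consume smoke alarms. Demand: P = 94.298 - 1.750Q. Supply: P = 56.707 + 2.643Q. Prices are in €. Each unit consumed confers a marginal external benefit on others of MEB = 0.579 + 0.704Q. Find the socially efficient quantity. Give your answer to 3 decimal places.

Social marginal benefit = demand + MEB = 94.877 - 1.046Q.
Set SMB = MC: 94.877 - 1.046Q = 56.707 + 2.643Q → Q* = 10.3470.

Q* = 10.347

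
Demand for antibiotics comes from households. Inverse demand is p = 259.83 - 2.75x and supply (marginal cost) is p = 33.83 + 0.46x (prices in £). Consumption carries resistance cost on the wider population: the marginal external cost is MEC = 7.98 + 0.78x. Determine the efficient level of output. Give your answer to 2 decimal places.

Social marginal benefit = demand − MEC = 251.85 - 3.53x.
Set SMB = MC: 251.85 - 3.53x = 33.83 + 0.46x → x* = 54.6416.

x* = 54.64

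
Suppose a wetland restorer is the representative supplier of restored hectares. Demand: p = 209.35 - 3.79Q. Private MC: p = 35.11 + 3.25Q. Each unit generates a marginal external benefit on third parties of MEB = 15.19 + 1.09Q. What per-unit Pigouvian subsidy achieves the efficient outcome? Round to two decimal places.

Social marginal cost = private MC − MEB = 19.92 + 2.16Q.
Set SMC = demand: 19.92 + 2.16Q = 209.35 - 3.79Q → Q* = 31.8370.
The Pigouvian subsidy equals MEB at Q*: 15.19 + 1.09×31.8370 = 49.8923.

subsidy = 49.89 per unit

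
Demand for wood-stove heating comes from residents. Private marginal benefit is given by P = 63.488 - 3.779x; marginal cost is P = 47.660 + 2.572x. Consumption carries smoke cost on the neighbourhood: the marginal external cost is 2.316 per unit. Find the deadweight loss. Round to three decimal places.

Market equilibrium (private): 47.660 + 2.572x = 63.488 - 3.779x → x_m = 2.4922.
Social marginal benefit = demand − MEC = 61.172 - 3.779x.
Set SMB = MC: 61.172 - 3.779x = 47.660 + 2.572x → x* = 2.1275.
Between x* and x_m the wedge MC − SMB runs linearly from 0 to MEC(x_m), so the loss is a triangle.
DWL = ½ × 0.3647 × 2.3160 = 0.4223.

DWL = 0.422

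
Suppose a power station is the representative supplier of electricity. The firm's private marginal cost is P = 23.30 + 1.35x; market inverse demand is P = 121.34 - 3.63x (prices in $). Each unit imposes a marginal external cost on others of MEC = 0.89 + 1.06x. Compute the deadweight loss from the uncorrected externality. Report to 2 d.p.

DWL = $39.19

Market equilibrium (private): 23.30 + 1.35x = 121.34 - 3.63x → x_m = 19.6867.
Social marginal cost = private MC + MEC = 24.19 + 2.41x.
Set SMC = demand: 24.19 + 2.41x = 121.34 - 3.63x → x* = 16.0844.
Between x* and x_m the wedge SMC − demand runs linearly from 0 to MEC(x_m), so the loss is a triangle.
DWL = ½ × 3.6023 × 21.7580 = 39.1894.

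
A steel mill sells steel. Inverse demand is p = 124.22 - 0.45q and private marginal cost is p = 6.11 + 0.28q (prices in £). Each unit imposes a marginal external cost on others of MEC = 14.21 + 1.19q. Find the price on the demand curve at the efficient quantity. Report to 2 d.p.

Social marginal cost = private MC + MEC = 20.32 + 1.47q.
Set SMC = demand: 20.32 + 1.47q = 124.22 - 0.45q → q* = 54.1146.
Consumer price on the demand curve at q*: 124.22 − 0.45×54.1146 = 99.8684.

P = £99.87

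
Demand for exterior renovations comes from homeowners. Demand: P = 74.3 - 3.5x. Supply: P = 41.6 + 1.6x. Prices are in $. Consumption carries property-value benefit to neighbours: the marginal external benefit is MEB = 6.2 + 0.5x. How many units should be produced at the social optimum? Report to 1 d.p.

x* = 8.5

Social marginal benefit = demand + MEB = 80.5 - 3.0x.
Set SMB = MC: 80.5 - 3.0x = 41.6 + 1.6x → x* = 8.4565.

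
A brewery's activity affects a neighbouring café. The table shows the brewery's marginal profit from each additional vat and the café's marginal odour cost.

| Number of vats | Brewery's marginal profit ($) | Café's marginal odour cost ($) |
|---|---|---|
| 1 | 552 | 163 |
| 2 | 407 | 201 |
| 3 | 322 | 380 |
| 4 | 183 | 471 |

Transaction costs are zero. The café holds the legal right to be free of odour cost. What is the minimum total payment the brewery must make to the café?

$364

Efficient level: marginal profit ≥ marginal odour cost through level 2, so k* = 2.
With the café holding the right, the brewery must at least compensate total damage at k*: 163 + 201 = 364.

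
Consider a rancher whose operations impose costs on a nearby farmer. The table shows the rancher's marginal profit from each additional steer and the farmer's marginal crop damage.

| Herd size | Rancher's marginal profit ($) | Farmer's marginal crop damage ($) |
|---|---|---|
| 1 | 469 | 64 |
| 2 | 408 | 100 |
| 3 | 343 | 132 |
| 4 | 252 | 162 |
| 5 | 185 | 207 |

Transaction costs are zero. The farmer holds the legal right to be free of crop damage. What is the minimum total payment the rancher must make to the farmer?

$458

Efficient level: marginal profit ≥ marginal crop damage through level 4, so k* = 4.
With the farmer holding the right, the rancher must at least compensate total damage at k*: 64 + 100 + 132 + 162 = 458.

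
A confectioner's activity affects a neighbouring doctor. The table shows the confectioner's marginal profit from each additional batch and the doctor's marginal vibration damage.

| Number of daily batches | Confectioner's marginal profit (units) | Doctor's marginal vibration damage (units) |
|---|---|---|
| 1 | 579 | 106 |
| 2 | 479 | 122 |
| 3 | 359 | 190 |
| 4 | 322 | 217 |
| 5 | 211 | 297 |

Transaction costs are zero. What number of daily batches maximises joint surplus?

4

Bargaining reaches the level where marginal profit last exceeds marginal vibration damage.
That holds through level 4 (322 ≥ 217) but not at 5 (211 < 297).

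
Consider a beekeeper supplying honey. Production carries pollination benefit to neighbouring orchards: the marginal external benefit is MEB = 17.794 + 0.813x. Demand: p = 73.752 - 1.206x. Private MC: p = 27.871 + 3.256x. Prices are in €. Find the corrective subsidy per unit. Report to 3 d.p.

subsidy = €31.981 per unit

Social marginal cost = private MC − MEB = 10.077 + 2.443x.
Set SMC = demand: 10.077 + 2.443x = 73.752 - 1.206x → x* = 17.4500.
The Pigouvian subsidy equals MEB at x*: 17.794 + 0.813×17.4500 = 31.9809.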